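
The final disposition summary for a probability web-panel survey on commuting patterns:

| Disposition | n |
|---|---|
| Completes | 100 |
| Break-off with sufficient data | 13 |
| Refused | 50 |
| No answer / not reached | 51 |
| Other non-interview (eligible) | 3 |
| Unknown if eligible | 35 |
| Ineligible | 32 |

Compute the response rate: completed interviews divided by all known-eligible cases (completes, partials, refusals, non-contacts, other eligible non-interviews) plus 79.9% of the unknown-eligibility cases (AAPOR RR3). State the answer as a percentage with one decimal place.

40.8%

Numerator → 100
Known eligible → 100 + 13 + 50 + 51 + 3 = 217
Eligible share of unknowns → 0.7990 × 35 = 27.96
Denominator → 217 + 27.96 = 244.96
RR3 = 100 / 244.96 = 0.4082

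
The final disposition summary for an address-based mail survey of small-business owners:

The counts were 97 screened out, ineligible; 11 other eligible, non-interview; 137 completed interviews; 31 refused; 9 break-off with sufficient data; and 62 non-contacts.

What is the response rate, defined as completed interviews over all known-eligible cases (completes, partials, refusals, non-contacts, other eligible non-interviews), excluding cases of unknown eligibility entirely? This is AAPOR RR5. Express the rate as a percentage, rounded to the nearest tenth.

Top = 137
Denominator = 137 + 9 + 31 + 62 + 11 = 250
RR5 = 137 / 250 = 0.5480

54.8%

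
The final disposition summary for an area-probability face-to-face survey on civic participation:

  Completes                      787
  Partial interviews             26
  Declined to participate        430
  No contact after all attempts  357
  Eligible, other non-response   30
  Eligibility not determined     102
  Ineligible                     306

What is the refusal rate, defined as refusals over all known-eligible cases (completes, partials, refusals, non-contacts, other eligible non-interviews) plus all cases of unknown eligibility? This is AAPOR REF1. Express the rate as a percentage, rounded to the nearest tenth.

Numerator = 430
Base = 787 + 26 + 430 + 357 + 30 + 102 = 1732
REF1 = 430 / 1732 = 0.2483

24.8%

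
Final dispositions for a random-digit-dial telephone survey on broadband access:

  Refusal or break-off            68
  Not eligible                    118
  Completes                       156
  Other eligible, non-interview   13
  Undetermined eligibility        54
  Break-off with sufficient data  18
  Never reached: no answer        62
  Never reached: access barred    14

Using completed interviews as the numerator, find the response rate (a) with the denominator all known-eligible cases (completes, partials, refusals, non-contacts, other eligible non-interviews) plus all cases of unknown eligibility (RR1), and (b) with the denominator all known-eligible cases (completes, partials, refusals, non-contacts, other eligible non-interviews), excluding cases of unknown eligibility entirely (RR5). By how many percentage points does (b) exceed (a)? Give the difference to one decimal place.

No contact after all attempts = 62 + 14 = 76
Num → 156
Denominator → 156 + 18 + 68 + 76 + 13 + 54 = 385
RR1 = 156 / 385 = 0.4052
Denominator → 156 + 18 + 68 + 76 + 13 = 331
RR5 = 156 / 331 = 0.4713
Difference = 47.13 − 40.52 = 6.61 percentage points

6.6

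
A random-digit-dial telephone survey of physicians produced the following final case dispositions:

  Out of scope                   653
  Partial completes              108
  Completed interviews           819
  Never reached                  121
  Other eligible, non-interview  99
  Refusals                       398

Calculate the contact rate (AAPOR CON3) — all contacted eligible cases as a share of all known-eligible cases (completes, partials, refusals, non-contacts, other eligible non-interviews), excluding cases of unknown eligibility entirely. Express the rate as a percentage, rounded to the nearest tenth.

92.2%

Numerator = 819 + 108 + 398 + 99 = 1424
Base = 819 + 108 + 398 + 121 + 99 = 1545
CON3 = 1424 / 1545 = 0.9217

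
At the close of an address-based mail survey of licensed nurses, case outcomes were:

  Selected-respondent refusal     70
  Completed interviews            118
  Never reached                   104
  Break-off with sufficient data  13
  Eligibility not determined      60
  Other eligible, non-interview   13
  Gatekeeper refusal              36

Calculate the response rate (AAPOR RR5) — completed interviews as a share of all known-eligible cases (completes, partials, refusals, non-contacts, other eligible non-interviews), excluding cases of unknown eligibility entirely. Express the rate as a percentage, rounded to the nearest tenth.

Refused = 36 + 70 = 106
Num → 118
Denom → 118 + 13 + 106 + 104 + 13 = 354
RR5 = 118 / 354 = 0.3333

33.3%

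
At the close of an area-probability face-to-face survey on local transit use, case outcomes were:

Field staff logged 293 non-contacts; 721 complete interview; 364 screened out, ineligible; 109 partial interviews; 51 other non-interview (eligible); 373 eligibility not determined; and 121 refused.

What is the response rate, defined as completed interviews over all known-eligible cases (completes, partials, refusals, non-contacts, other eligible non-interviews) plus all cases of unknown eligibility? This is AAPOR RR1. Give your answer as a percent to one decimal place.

43.2%

Num: 721
Base: 721 + 109 + 121 + 293 + 51 + 373 = 1668
RR1 = 721 / 1668 = 0.4323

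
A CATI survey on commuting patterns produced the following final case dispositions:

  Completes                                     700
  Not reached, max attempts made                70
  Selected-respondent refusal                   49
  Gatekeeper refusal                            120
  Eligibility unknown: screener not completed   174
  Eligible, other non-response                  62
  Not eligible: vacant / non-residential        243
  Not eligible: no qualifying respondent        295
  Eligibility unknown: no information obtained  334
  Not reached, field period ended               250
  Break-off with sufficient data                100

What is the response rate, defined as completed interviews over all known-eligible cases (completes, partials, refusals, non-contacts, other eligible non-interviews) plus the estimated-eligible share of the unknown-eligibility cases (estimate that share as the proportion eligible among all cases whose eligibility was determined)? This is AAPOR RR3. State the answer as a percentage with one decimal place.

40.8%

Refusals = 120 + 49 = 169
Never reached = 250 + 70 = 320
Undetermined eligibility = 174 + 334 = 508
Out of scope = 295 + 243 = 538
Numerator = 700
Eligible (known) = 700 + 100 + 169 + 320 + 62 = 1351
e = 1351 / (1351 + 538) = 1351 / 1889 = 0.7152
Eligible share of unknowns = 0.7152 × 508 = 363.32
Base = 1351 + 363.32 = 1714.32
RR3 = 700 / 1714.32 = 0.4083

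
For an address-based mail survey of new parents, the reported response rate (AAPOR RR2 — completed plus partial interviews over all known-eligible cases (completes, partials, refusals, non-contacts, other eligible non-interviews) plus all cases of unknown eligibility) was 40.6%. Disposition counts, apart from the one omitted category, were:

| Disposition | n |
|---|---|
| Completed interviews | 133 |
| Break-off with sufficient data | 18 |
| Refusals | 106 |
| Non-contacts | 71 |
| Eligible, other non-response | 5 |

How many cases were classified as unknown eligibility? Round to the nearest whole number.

Top: 133 + 18 = 151
RR2 = 151 / D = 0.406
D = 151 / 0.406 = 371.9
Rest of base = 333
unknown eligibility = 371.9 − 333 ≈ 39

39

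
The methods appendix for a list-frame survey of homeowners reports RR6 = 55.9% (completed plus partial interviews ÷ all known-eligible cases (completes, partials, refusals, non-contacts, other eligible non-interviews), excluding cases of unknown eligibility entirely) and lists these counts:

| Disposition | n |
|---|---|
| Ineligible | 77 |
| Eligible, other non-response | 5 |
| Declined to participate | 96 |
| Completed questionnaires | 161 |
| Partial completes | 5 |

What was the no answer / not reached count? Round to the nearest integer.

Numerator = 161 + 5 = 166
RR6 = 166 / D = 0.559
D = 166 / 0.559 = 297.0
Other denominator terms total 267
no answer / not reached = 297.0 − 267 ≈ 30

30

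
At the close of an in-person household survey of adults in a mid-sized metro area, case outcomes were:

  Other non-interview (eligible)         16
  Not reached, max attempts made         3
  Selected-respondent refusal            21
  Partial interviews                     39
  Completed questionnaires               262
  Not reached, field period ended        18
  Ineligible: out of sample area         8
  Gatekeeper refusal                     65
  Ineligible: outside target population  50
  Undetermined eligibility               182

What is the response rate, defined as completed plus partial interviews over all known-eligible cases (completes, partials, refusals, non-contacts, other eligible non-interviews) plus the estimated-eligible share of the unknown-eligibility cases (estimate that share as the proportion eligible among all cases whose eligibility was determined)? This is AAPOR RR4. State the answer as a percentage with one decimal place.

Declined to participate = 65 + 21 = 86
Never reached = 18 + 3 = 21
Not eligible = 50 + 8 = 58
Num → 262 + 39 = 301
Eligible (known) → 262 + 39 + 86 + 21 + 16 = 424
e = 424 / (424 + 58) = 424 / 482 = 0.8797
Eligible share of unknowns → 0.8797 × 182 = 160.11
Base → 424 + 160.11 = 584.11
RR4 = 301 / 584.11 = 0.5153

51.5%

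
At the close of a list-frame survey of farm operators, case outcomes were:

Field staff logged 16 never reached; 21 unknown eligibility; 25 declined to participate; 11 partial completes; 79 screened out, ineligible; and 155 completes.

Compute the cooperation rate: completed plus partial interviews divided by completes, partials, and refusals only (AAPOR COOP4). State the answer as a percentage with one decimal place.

Top → 155 + 11 = 166
Denominator → 155 + 11 + 25 = 191
COOP4 = 166 / 191 = 0.8691

86.9%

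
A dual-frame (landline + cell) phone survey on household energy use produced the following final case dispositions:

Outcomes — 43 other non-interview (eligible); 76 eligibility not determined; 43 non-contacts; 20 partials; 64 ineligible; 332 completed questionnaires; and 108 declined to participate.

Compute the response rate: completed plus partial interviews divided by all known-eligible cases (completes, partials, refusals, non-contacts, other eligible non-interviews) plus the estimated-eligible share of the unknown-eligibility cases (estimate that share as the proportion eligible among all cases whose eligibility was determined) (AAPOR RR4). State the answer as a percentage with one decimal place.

57.3%

Top: 332 + 20 = 352
Eligible (known): 332 + 20 + 108 + 43 + 43 = 546
e = 546 / (546 + 64) = 546 / 610 = 0.8951
Eligible share of unknowns: 0.8951 × 76 = 68.03
Base: 546 + 68.03 = 614.03
RR4 = 352 / 614.03 = 0.5733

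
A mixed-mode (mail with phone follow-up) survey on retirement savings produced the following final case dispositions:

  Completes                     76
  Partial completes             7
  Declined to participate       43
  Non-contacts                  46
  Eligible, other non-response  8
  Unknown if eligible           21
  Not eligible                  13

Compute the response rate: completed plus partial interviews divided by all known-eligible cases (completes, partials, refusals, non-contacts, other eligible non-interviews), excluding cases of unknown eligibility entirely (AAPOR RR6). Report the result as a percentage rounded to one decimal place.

46.1%

Top: 76 + 7 = 83
Denominator: 76 + 7 + 43 + 46 + 8 = 180
RR6 = 83 / 180 = 0.4611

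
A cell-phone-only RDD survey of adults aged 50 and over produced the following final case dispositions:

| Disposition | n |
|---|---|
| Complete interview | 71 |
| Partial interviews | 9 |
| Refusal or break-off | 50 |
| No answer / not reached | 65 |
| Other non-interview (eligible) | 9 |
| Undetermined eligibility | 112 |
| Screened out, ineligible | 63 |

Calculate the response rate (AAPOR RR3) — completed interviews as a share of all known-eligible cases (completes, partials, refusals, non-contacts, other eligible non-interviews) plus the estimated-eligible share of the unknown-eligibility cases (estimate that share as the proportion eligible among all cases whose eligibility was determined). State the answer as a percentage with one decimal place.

24.5%

Top: 71
Determined eligible: 71 + 9 + 50 + 65 + 9 = 204
e = 204 / (204 + 63) = 204 / 267 = 0.7640
Estimated eligible among unknowns: 0.7640 × 112 = 85.57
Denom: 204 + 85.57 = 289.57
RR3 = 71 / 289.57 = 0.2452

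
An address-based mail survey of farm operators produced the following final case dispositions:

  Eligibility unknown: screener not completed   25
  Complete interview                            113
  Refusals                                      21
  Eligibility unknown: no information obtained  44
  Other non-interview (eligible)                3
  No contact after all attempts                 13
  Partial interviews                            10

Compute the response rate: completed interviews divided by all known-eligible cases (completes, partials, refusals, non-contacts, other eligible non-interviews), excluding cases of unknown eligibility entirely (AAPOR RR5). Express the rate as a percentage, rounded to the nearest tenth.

70.6%

Eligibility not determined = 25 + 44 = 69
Numerator: 113
Base: 113 + 10 + 21 + 13 + 3 = 160
RR5 = 113 / 160 = 0.7063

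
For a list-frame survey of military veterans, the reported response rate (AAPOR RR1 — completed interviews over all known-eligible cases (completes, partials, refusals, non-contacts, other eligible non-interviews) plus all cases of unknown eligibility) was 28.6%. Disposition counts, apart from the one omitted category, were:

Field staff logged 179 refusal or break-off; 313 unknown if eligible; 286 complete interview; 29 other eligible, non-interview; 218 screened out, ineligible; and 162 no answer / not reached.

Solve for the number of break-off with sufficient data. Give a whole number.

31

RR1 = 286 / D = 0.286
D = 286 / 0.286 = 1000.0
Rest of base = 969
break-off with sufficient data = 1000.0 − 969 ≈ 31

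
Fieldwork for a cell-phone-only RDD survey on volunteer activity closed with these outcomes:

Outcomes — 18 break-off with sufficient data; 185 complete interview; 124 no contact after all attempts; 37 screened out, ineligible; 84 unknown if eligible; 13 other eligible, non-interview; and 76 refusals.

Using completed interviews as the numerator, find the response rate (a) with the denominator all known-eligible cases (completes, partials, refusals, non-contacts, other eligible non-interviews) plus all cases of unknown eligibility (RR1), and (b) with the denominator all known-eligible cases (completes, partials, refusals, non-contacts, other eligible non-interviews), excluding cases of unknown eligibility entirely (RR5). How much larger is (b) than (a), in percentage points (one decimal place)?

7.5

Numerator: 185
Denominator: 185 + 18 + 76 + 124 + 13 + 84 = 500
RR1 = 185 / 500 = 0.3700
Denominator: 185 + 18 + 76 + 124 + 13 = 416
RR5 = 185 / 416 = 0.4447
Difference = 44.47 − 37.00 = 7.47 percentage points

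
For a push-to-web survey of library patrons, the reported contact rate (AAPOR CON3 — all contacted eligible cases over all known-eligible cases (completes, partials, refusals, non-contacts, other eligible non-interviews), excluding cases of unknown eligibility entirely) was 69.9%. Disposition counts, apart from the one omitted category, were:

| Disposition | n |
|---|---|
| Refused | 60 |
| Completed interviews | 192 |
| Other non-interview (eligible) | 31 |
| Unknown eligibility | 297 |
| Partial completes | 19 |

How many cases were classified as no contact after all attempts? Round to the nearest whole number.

130

Num: 192 + 19 + 60 + 31 = 302
CON3 = 302 / D = 0.699
D = 302 / 0.699 = 432.0
Rest of base = 302
no contact after all attempts = 432.0 − 302 ≈ 130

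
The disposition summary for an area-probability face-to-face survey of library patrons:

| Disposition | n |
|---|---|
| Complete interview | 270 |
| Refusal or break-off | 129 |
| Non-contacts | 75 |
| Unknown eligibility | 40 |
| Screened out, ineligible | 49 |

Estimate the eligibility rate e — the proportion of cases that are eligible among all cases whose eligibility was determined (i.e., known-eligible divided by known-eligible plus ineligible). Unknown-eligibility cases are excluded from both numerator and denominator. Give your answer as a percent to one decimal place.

Eligible (known) = 270 + 129 + 75 = 474
e = 474 / (474 + 49) = 474 / 523 = 0.9063

90.6%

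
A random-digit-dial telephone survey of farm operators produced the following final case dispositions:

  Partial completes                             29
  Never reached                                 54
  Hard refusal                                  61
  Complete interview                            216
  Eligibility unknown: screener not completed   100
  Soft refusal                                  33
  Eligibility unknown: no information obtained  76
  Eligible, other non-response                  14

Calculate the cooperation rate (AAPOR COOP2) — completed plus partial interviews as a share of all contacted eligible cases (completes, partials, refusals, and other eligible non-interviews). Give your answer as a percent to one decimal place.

69.4%

Declined to participate = 61 + 33 = 94
Unknown if eligible = 100 + 76 = 176
Numerator → 216 + 29 = 245
Denominator → 216 + 29 + 94 + 14 = 353
COOP2 = 245 / 353 = 0.6941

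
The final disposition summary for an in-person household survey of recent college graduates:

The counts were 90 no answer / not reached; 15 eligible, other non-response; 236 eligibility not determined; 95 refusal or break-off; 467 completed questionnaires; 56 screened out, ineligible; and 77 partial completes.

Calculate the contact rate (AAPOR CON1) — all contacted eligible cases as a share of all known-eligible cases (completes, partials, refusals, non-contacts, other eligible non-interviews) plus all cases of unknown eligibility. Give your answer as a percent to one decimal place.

66.7%

Top: 467 + 77 + 95 + 15 = 654
Base: 467 + 77 + 95 + 90 + 15 + 236 = 980
CON1 = 654 / 980 = 0.6673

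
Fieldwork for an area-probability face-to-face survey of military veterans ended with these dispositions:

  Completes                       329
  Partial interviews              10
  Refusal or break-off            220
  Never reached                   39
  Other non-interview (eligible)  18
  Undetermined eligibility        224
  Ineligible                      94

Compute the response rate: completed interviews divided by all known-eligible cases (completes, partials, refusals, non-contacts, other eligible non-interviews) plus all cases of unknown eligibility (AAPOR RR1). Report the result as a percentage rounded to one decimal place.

Numerator: 329
Base: 329 + 10 + 220 + 39 + 18 + 224 = 840
RR1 = 329 / 840 = 0.3917

39.2%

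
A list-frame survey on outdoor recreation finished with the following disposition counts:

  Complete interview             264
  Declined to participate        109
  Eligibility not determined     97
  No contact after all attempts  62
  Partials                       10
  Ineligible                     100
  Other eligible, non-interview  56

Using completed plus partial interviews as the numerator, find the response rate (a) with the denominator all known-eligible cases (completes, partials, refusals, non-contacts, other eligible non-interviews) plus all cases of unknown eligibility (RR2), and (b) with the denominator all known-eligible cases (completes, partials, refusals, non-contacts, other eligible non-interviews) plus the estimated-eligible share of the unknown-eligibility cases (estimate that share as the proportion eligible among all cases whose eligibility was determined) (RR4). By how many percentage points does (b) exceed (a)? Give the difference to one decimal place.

1.3

Top = 264 + 10 = 274
Denom = 264 + 10 + 109 + 62 + 56 + 97 = 598
RR2 = 274 / 598 = 0.4582
Known eligible = 264 + 10 + 109 + 62 + 56 = 501
e = 501 / (501 + 100) = 501 / 601 = 0.8336
Estimated eligible among unknowns = 0.8336 × 97 = 80.86
Denom = 501 + 80.86 = 581.86
RR4 = 274 / 581.86 = 0.4709
Difference = 47.09 − 45.82 = 1.27 percentage points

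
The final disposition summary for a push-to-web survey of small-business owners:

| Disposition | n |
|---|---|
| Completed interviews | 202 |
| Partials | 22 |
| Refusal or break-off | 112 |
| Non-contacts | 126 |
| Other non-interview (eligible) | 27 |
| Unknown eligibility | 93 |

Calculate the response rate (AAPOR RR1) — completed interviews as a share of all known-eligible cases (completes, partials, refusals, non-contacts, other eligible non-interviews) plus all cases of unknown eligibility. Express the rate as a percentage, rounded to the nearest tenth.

Num: 202
Denominator: 202 + 22 + 112 + 126 + 27 + 93 = 582
RR1 = 202 / 582 = 0.3471

34.7%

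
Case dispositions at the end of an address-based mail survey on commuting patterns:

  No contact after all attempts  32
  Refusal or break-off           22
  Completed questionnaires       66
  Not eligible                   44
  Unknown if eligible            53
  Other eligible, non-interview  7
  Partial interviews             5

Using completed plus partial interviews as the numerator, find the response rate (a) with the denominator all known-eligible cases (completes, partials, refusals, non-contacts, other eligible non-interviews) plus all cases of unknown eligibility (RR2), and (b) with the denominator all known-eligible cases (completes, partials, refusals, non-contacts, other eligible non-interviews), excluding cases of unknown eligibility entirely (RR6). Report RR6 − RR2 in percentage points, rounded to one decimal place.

Numerator = 66 + 5 = 71
Base = 66 + 5 + 22 + 32 + 7 + 53 = 185
RR2 = 71 / 185 = 0.3838
Base = 66 + 5 + 22 + 32 + 7 = 132
RR6 = 71 / 132 = 0.5379
Difference = 53.79 − 38.38 = 15.41 percentage points

15.4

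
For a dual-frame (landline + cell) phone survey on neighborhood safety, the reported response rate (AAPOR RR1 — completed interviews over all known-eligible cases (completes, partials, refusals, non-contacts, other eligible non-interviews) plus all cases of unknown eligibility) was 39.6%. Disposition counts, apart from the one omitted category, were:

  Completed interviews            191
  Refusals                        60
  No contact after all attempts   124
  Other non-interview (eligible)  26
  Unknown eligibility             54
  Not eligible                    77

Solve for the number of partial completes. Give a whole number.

RR1 = 191 / D = 0.396
D = 191 / 0.396 = 482.3
Remaining denominator categories sum to 455
partial completes = 482.3 − 455 ≈ 27

27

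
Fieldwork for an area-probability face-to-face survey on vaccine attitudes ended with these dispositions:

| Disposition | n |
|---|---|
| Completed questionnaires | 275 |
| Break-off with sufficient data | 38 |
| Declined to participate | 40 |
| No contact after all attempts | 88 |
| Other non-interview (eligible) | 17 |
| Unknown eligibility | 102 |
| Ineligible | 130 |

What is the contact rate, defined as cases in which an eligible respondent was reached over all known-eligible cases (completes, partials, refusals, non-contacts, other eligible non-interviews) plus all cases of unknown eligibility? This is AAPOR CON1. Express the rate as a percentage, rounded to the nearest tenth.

Numerator → 275 + 38 + 40 + 17 = 370
Denom → 275 + 38 + 40 + 88 + 17 + 102 = 560
CON1 = 370 / 560 = 0.6607

66.1%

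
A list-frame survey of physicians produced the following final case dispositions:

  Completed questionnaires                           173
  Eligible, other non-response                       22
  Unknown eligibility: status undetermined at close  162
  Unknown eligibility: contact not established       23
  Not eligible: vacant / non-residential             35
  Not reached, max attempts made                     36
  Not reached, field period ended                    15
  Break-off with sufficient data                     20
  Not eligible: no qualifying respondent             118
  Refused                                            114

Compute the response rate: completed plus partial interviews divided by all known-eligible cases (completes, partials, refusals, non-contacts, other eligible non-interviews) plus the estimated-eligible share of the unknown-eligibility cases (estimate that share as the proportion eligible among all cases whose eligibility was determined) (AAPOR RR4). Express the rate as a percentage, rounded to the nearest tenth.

No answer / not reached = 15 + 36 = 51
Unknown if eligible = 23 + 162 = 185
Not eligible = 118 + 35 = 153
Top = 173 + 20 = 193
Eligible (known) = 173 + 20 + 114 + 51 + 22 = 380
e = 380 / (380 + 153) = 380 / 533 = 0.7129
e × U = 0.7129 × 185 = 131.89
Denominator = 380 + 131.89 = 511.89
RR4 = 193 / 511.89 = 0.3770

37.7%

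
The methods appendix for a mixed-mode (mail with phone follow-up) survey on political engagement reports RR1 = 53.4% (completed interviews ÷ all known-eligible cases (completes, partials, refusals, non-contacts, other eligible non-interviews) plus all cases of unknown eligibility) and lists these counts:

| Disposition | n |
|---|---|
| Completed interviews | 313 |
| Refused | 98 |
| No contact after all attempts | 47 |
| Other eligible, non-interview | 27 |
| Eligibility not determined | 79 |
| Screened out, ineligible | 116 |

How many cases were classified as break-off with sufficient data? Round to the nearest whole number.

RR1 = 313 / D = 0.534
D = 313 / 0.534 = 586.1
Rest of base = 564
break-off with sufficient data = 586.1 − 564 ≈ 22

22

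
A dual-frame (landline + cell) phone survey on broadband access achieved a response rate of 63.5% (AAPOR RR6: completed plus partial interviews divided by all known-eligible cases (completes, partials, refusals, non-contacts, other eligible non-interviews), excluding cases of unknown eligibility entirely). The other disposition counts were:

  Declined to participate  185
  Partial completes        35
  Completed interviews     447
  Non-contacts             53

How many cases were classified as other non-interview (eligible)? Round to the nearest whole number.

39

Numerator → 447 + 35 = 482
RR6 = 482 / D = 0.635
D = 482 / 0.635 = 759.1
Rest of base = 720
other non-interview (eligible) = 759.1 − 720 ≈ 39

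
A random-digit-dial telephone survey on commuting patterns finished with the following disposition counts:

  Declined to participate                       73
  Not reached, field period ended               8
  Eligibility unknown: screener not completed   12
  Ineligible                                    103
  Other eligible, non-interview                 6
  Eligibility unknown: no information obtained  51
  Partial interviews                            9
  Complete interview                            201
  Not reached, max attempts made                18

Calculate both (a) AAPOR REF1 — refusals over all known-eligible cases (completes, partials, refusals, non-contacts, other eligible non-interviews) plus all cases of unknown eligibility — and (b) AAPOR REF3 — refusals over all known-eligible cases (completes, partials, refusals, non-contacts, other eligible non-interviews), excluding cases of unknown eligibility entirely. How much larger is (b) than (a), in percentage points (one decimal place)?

3.9

Never reached = 8 + 18 = 26
Unknown eligibility = 12 + 51 = 63
Top → 73
Denom → 201 + 9 + 73 + 26 + 6 + 63 = 378
REF1 = 73 / 378 = 0.1931
Denom → 201 + 9 + 73 + 26 + 6 = 315
REF3 = 73 / 315 = 0.2317
Difference = 23.17 − 19.31 = 3.86 percentage points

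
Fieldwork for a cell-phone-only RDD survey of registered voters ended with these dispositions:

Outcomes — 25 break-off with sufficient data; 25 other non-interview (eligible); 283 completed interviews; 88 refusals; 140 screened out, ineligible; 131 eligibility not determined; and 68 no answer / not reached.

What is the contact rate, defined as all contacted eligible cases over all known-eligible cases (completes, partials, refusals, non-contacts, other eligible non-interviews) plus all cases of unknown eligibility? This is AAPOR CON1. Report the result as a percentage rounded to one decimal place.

67.9%

Top: 283 + 25 + 88 + 25 = 421
Base: 283 + 25 + 88 + 68 + 25 + 131 = 620
CON1 = 421 / 620 = 0.6790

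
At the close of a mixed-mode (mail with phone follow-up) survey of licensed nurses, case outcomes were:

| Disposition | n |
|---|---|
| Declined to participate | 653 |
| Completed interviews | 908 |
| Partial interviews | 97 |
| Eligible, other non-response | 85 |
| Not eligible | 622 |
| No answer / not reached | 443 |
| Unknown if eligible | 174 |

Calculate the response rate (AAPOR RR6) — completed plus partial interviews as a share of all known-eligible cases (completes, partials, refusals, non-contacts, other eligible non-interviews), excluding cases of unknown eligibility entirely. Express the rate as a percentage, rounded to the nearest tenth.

Top → 908 + 97 = 1005
Base → 908 + 97 + 653 + 443 + 85 = 2186
RR6 = 1005 / 2186 = 0.4597

46.0%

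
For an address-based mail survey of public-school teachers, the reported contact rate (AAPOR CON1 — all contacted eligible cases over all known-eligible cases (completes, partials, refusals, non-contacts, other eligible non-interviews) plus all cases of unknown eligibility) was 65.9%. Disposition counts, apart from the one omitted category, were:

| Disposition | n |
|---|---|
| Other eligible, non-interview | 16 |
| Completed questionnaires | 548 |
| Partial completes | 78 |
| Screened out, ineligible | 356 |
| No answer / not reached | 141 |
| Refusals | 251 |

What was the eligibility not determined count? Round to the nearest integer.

321

Top → 548 + 78 + 251 + 16 = 893
CON1 = 893 / D = 0.659
D = 893 / 0.659 = 1355.1
Remaining denominator categories sum to 1034
eligibility not determined = 1355.1 − 1034 ≈ 321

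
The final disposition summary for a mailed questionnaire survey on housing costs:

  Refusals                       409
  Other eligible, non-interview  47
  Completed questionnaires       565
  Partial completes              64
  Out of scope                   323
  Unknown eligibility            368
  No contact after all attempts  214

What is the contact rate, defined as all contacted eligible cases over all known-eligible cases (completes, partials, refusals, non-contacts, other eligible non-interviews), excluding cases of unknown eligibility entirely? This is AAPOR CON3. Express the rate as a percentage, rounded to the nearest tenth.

83.5%

Num → 565 + 64 + 409 + 47 = 1085
Base → 565 + 64 + 409 + 214 + 47 = 1299
CON3 = 1085 / 1299 = 0.8353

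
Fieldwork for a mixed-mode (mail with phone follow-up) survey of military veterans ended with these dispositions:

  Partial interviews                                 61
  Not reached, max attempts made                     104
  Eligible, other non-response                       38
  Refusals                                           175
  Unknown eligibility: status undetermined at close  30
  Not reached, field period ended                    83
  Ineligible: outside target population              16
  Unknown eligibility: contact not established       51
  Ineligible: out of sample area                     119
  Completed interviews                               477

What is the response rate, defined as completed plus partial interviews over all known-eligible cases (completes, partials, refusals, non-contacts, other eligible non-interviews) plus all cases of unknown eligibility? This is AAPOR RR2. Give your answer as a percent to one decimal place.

Never reached = 83 + 104 = 187
Unknown eligibility = 51 + 30 = 81
Not eligible = 16 + 119 = 135
Num → 477 + 61 = 538
Denom → 477 + 61 + 175 + 187 + 38 + 81 = 1019
RR2 = 538 / 1019 = 0.5280

52.8%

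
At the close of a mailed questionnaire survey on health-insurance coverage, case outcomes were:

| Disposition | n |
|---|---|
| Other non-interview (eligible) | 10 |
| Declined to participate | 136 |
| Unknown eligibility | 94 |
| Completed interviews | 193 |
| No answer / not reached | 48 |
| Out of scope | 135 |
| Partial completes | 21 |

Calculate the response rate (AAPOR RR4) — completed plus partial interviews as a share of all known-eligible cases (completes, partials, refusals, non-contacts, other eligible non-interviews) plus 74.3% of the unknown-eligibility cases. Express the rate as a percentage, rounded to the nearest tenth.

44.8%

Num: 193 + 21 = 214
Eligible (known): 193 + 21 + 136 + 48 + 10 = 408
Estimated eligible among unknowns: 0.7430 × 94 = 69.84
Base: 408 + 69.84 = 477.84
RR4 = 214 / 477.84 = 0.4478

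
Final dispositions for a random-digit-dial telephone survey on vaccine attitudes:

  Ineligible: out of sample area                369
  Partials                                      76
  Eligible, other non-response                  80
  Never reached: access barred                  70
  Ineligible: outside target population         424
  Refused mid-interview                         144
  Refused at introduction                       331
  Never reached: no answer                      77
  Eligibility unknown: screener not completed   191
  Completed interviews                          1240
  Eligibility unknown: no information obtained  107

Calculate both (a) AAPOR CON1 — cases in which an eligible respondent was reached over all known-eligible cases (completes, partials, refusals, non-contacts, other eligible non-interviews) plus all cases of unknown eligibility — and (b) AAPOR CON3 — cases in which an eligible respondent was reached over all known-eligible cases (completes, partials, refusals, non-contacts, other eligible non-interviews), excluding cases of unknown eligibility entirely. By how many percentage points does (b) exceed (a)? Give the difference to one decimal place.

11.9

Refusals = 331 + 144 = 475
No answer / not reached = 77 + 70 = 147
Undetermined eligibility = 191 + 107 = 298
Ineligible = 424 + 369 = 793
Top = 1240 + 76 + 475 + 80 = 1871
Base = 1240 + 76 + 475 + 147 + 80 + 298 = 2316
CON1 = 1871 / 2316 = 0.8079
Base = 1240 + 76 + 475 + 147 + 80 = 2018
CON3 = 1871 / 2018 = 0.9272
Difference = 92.72 − 80.79 = 11.93 percentage points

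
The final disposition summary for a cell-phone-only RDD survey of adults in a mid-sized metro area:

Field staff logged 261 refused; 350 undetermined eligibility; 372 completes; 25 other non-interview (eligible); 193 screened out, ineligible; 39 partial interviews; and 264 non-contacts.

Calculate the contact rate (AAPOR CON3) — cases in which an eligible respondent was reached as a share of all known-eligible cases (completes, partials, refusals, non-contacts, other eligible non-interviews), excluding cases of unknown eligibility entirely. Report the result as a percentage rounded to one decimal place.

Num → 372 + 39 + 261 + 25 = 697
Base → 372 + 39 + 261 + 264 + 25 = 961
CON3 = 697 / 961 = 0.7253

72.5%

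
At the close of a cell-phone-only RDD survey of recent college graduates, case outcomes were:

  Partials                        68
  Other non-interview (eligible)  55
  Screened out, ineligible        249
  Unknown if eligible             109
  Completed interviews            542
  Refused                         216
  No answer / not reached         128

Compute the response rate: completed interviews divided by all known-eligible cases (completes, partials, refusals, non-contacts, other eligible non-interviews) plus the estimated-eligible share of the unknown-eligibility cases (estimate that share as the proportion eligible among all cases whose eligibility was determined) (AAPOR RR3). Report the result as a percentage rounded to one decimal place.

Numerator = 542
Determined eligible = 542 + 68 + 216 + 128 + 55 = 1009
e = 1009 / (1009 + 249) = 1009 / 1258 = 0.8021
Estimated eligible among unknowns = 0.8021 × 109 = 87.43
Denominator = 1009 + 87.43 = 1096.43
RR3 = 542 / 1096.43 = 0.4943

49.4%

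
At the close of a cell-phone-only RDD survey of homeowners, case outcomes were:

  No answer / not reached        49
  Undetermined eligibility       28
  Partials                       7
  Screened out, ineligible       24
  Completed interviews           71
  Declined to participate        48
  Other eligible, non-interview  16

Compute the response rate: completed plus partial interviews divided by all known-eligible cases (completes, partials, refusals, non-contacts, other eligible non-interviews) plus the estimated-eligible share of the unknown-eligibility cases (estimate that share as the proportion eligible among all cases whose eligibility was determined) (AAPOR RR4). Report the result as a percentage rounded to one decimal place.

Numerator = 71 + 7 = 78
Eligible (known) = 71 + 7 + 48 + 49 + 16 = 191
e = 191 / (191 + 24) = 191 / 215 = 0.8884
Eligible share of unknowns = 0.8884 × 28 = 24.88
Denom = 191 + 24.88 = 215.88
RR4 = 78 / 215.88 = 0.3613

36.1%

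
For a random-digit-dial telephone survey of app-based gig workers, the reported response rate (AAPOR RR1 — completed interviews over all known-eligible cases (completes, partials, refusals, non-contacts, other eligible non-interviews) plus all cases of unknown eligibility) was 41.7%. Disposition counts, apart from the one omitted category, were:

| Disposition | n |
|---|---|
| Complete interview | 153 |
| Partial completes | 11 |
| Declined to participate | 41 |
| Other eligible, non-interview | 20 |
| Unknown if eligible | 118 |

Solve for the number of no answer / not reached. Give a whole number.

RR1 = 153 / D = 0.417
D = 153 / 0.417 = 366.9
Rest of base = 343
no answer / not reached = 366.9 − 343 ≈ 24

24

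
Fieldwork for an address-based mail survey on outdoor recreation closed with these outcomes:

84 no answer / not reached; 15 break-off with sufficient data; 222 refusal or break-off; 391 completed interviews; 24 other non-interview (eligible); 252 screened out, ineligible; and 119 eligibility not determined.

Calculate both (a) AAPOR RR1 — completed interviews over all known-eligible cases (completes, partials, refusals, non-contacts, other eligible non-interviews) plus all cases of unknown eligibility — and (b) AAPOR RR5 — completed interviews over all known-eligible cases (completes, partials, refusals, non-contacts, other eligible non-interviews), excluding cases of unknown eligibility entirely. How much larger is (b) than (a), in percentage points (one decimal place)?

Top = 391
Base = 391 + 15 + 222 + 84 + 24 + 119 = 855
RR1 = 391 / 855 = 0.4573
Base = 391 + 15 + 222 + 84 + 24 = 736
RR5 = 391 / 736 = 0.5312
Difference = 53.12 − 45.73 = 7.39 percentage points

7.4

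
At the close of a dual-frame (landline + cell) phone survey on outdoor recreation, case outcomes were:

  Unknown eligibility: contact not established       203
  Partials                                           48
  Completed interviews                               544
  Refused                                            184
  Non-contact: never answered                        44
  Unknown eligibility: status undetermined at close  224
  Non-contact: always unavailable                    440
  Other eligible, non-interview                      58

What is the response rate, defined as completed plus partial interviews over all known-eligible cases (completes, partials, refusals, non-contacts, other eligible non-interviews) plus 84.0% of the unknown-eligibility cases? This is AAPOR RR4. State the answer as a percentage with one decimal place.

35.3%

No contact after all attempts = 44 + 440 = 484
Unknown eligibility = 203 + 224 = 427
Num = 544 + 48 = 592
Eligible (known) = 544 + 48 + 184 + 484 + 58 = 1318
e × U = 0.8400 × 427 = 358.68
Denominator = 1318 + 358.68 = 1676.68
RR4 = 592 / 1676.68 = 0.3531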